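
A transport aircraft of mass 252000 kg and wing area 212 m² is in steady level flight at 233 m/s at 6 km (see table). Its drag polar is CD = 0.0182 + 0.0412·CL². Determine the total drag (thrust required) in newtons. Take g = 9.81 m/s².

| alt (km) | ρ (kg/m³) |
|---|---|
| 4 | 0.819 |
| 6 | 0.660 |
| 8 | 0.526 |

At 6 km, from the table: ρ = 0.660 kg/m³.
In steady level flight, lift balances weight: W = mg = 252000 × 9.81 = 2.4721×10^6 N.
q = ½ρv² = ½ × 0.66 × 233² = 17920 Pa.
Required CL = L/(qS) = 2.4721×10^6/(17920·212) = 0.6509.
CD = 0.0182 + 0.0412 × 0.6509² = 0.03565.
D = q·S·CD = 17920 × 212 × 0.03565 = 1.354×10^5 N

D = 1.35×10^5 N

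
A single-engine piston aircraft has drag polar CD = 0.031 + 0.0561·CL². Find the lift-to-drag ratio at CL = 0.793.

L/D = 12

CD = 0.031 + 0.0561 × 0.793² = 0.06628
L/D = CL/CD = 0.793 / 0.06628 = 12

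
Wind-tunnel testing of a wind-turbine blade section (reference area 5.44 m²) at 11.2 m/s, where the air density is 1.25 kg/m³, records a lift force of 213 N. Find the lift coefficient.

CL = 0.499

From L = ½ρv²S·CL, rearranging gives CL = 2L/(ρv²S).
CL = 2 × 213 / (1.25 × 11.2² × 5.44) = 0.499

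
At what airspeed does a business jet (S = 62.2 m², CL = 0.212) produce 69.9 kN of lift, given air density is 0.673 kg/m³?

v = 126 m/s

L = ½ρv²S·CL ⇒ v = √(2L/(ρ·S·CL))
v = √(2 × 69900 / (0.673 × 62.2 × 0.212)) = √15750 = 126 m/s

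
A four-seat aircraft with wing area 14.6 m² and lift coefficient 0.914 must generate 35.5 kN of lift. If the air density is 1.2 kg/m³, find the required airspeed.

v = 66.6 m/s

L = ½ρv²S·CL ⇒ v = √(2L/(ρ·S·CL))
v = √(2 × 35500 / (1.2 × 14.6 × 0.914)) = √4434 = 66.6 m/s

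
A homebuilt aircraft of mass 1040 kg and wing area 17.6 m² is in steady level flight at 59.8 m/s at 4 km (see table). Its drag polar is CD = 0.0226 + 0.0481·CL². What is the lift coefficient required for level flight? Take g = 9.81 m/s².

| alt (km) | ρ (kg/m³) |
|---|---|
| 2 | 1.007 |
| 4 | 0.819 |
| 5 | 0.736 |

CL = 0.396

At 4 km, from the table: ρ = 0.819 kg/m³.
Weight W = mg = 1040 × 9.81 = 10202 N; in level flight L = W.
q = ½ρv² = ½ × 0.819 × 59.8² = 1464 Pa.
CL = 2W/(ρv²S) = 2×10202/(0.819×59.8²×17.6) = 0.3959.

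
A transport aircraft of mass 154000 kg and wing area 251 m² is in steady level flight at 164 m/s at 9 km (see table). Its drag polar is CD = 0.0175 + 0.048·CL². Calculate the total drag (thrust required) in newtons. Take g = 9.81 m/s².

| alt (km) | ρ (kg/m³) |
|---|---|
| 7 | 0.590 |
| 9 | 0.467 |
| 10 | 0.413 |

D = 97100 N

At 9 km, from the table: ρ = 0.467 kg/m³.
Level flight ⇒ L = W = m·g = 154000 × 9.81 = 1.5107×10^6 N.
q = ½ρv² = ½ × 0.467 × 164² = 6280 Pa.
Required CL = L/(qS) = 1.5107×10^6/(6280·251) = 0.9584.
CD = 0.0175 + 0.048 × 0.9584² = 0.06159.
D = q·S·CD = 6280 × 251 × 0.06159 = 97080 N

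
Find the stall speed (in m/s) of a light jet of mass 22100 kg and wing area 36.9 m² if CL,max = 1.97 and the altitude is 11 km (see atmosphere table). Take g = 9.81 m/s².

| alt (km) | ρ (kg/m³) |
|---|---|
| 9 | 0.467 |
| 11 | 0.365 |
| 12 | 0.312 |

V_stall = 128 m/s

At 11 km, from the table: ρ = 0.365 kg/m³.
Weight W = mg = 22100 × 9.81 = 2.168×10^5 N.
V_stall = √(2W/(ρ·S·CL,max)) = √(2 × 2.168×10^5 / (0.365 × 36.9 × 1.97))
V_stall = √16340 = 128 m/s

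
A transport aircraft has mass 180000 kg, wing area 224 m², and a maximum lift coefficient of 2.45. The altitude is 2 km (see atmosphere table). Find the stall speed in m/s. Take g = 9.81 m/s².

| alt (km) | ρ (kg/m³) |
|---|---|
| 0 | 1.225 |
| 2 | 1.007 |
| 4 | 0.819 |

V_stall = 79.9 m/s

At 2 km, from the table: ρ = 1.007 kg/m³.
At stall, lift equals weight: L = W = m·g = 180000 × 9.81 = 1.766×10^6 N.
From L = ½ρV²S·CL,max = W: V_stall = √(2W/(ρSCL,max)) = √(2·1.766×10^6/(1.007·224·2.45))
V_stall = √6390 = 79.9 m/s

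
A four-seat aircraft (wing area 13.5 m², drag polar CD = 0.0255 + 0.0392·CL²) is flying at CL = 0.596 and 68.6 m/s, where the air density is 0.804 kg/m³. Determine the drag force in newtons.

CD = 0.0255 + 0.0392 × 0.596² = 0.03942
D = ½ρv²S·CD = ½ × 0.804 × 68.6² × 13.5 × 0.03942 = 1010 N

D = 1010 N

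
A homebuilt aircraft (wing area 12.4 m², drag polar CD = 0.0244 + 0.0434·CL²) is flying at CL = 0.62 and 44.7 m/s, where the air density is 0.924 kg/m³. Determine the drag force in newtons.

D = 470 N

CD = 0.0244 + 0.0434 × 0.62² = 0.04108
D = ½ρv²S·CD = ½ × 0.924 × 44.7² × 12.4 × 0.04108 = 470 N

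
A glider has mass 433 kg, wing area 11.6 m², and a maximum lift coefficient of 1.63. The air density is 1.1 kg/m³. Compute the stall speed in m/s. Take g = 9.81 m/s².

V_stall = 20.2 m/s

Stall occurs when L = W at CL,max. W = mg = 433 × 9.81 = 4248 N.
V_stall = √(2W/(ρ·S·CL,max)) = √(2 × 4248 / (1.1 × 11.6 × 1.63))
V_stall = √408.5 = 20.2 m/s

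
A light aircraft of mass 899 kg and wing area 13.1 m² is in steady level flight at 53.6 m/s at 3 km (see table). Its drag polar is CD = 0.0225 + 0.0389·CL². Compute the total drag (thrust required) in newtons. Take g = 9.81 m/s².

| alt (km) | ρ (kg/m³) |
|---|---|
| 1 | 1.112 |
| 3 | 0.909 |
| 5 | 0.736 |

At 3 km, from the table: ρ = 0.909 kg/m³.
Weight W = mg = 899 × 9.81 = 8819.2 N; in level flight L = W.
Dynamic pressure q = 0.5 × 0.909 × 53.6² = 1306 Pa.
CL = 2W/(ρv²S) = 2×8819.2/(0.909×53.6²×13.1) = 0.5156.
CD = 0.0225 + 0.0389 × 0.5156² = 0.03284.
D = q·S·CD = 1306 × 13.1 × 0.03284 = 561.8 N

D = 562 N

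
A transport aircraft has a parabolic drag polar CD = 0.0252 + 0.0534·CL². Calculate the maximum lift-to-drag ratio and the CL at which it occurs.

(L/D)max = 13.6, at CL = 0.687

For CD = CD0 + K·CL², (L/D)max occurs at CL* = √(CD0/K) and equals 1/(2√(K·CD0)).
(L/D)max = 1/(2√(0.0534 × 0.0252)) = 1/(2 × 0.03668) = 13.6
CL* = √(0.0252/0.0534) = 0.687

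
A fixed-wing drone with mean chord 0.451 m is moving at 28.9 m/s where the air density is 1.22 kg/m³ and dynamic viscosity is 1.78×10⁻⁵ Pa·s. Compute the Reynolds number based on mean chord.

Re = 8.93×10^5

Re = ρ·v·c/μ = 1.22 × 28.9 × 0.451 / (1.78×10⁻⁵) = 8.93×10^5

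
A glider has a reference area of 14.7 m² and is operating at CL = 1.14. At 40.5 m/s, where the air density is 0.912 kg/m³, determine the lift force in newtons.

Dynamic pressure q = ½ρv² = ½ × 0.912 × 40.5² = 748 Pa.
L = q·S·CL = 748 × 14.7 × 1.14 = 12500 N ≈ 12.5 kN

L = 12500 N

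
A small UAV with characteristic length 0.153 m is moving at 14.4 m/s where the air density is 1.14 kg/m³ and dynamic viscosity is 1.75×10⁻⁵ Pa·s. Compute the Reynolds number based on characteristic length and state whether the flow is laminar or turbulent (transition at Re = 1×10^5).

Re = 1.44×10^5 (turbulent)

Re = ρ·v·c/μ = 1.14 × 14.4 × 0.153 / (1.75×10⁻⁵) = 1.44×10^5
Since 1.44×10^5 > 1×10^5, the flow is turbulent.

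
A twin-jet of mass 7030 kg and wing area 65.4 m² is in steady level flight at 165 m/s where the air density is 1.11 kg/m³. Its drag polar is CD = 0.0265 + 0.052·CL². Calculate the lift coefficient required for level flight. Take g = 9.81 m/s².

CL = 0.0698

In steady level flight, lift balances weight: W = mg = 7030 × 9.81 = 68964 N.
Dynamic pressure q = 0.5 × 1.11 × 165² = 15110 Pa.
CL = 2W/(ρv²S) = 2×68964/(1.11×165²×65.4) = 0.06979.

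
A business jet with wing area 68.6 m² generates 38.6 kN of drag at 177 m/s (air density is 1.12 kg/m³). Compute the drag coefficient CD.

CD = 0.0321

From D = ½ρv²S·CD, rearranging gives CD = 2D/(ρv²S).
CD = 2 × 38600 / (1.12 × 177² × 68.6) = 0.0321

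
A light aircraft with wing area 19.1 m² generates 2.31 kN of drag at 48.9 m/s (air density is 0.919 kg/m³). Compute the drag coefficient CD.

CD = 0.11

From D = ½ρv²S·CD, rearranging gives CD = 2D/(ρv²S).
CD = 2 × 2310 / (0.919 × 48.9² × 19.1) = 0.11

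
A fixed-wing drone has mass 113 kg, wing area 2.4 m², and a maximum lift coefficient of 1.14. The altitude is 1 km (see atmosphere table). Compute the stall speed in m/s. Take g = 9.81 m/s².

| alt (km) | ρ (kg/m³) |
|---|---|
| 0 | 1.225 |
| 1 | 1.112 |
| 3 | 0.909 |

V_stall = 27 m/s

At 1 km, from the table: ρ = 1.112 kg/m³.
Weight W = mg = 113 × 9.81 = 1109 N.
From L = ½ρV²S·CL,max = W: V_stall = √(2W/(ρSCL,max)) = √(2·1109/(1.112·2.4·1.14))
V_stall = √728.7 = 27 m/s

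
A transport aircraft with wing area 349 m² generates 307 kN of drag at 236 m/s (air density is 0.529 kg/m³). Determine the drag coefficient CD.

From D = ½ρv²S·CD, rearranging gives CD = 2D/(ρv²S).
CD = 2 × 3.07×10^5 / (0.529 × 236² × 349) = 0.0597

CD = 0.0597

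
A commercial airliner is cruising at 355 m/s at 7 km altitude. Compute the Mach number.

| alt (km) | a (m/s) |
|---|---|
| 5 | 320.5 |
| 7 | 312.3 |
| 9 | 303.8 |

M = 1.14

At 7 km, from the table: a = 312.3 m/s.
M = v/a = 355 / 312.3 = 1.14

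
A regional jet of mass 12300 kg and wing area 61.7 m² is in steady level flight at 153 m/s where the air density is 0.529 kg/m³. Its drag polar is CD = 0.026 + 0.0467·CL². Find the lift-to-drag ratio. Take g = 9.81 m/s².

In steady level flight, lift balances weight: W = mg = 12300 × 9.81 = 1.2066×10^5 N.
q = ½ρv² = ½ × 0.529 × 153² = 6192 Pa.
Required CL = L/(qS) = 1.2066×10^5/(6192·61.7) = 0.3158.
CD = 0.026 + 0.0467 × 0.3158² = 0.03066.
L/D = CL/CD = 0.3158 / 0.03066 = 10.3

L/D = 10.3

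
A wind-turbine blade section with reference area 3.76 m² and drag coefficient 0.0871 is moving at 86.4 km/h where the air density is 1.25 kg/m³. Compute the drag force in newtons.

Convert speed: v = 86.4 km/h ÷ 3.6 = 24 m/s.
D = ½ρv²S·CD = ½ × 1.25 × 24² × 3.76 × 0.0871 = 118 N

D = 118 N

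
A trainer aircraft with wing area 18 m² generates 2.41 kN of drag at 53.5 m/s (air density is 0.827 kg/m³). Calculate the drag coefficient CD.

From D = ½ρv²S·CD, rearranging gives CD = 2D/(ρv²S).
CD = 2 × 2410 / (0.827 × 53.5² × 18) = 0.113

CD = 0.113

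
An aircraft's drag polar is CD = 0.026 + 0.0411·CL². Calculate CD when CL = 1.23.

CD = 0.0882

CD = 0.026 + 0.0411 × 1.23² = 0.026 + 0.06218 = 0.0882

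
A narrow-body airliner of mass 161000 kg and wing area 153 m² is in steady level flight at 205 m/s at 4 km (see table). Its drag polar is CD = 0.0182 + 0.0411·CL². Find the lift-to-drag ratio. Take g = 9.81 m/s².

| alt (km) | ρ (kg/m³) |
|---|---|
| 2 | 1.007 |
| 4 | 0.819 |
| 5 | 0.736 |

At 4 km, from the table: ρ = 0.819 kg/m³.
Weight W = mg = 161000 × 9.81 = 1.5794×10^6 N; in level flight L = W.
Dynamic pressure q = 0.5 × 0.819 × 205² = 17210 Pa.
CL = W/(q·S) = 1.5794×10^6 / (17210 × 153) = 0.5998.
CD = 0.0182 + 0.0411 × 0.5998² = 0.03299.
L/D = CL/CD = 0.5998 / 0.03299 = 18.2

L/D = 18.2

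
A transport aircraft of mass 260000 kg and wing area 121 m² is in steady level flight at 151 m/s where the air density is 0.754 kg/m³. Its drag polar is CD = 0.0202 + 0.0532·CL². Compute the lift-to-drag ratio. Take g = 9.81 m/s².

In steady level flight, lift balances weight: W = mg = 260000 × 9.81 = 2.5506×10^6 N.
Dynamic pressure q = 0.5 × 0.754 × 151² = 8596 Pa.
Required CL = L/(qS) = 2.5506×10^6/(8596·121) = 2.452.
CD = 0.0202 + 0.0532 × 2.452² = 0.3401.
L/D = CL/CD = 2.452 / 0.3401 = 7.21

L/D = 7.21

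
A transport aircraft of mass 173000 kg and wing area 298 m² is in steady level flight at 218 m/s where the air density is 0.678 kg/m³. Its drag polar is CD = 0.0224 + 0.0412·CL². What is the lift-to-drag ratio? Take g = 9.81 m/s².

In steady level flight, lift balances weight: W = mg = 173000 × 9.81 = 1.6971×10^6 N.
Dynamic pressure q = 0.5 × 0.678 × 218² = 16110 Pa.
Required CL = L/(qS) = 1.6971×10^6/(16110·298) = 0.3535.
CD = 0.0224 + 0.0412 × 0.3535² = 0.02755.
L/D = CL/CD = 0.3535 / 0.02755 = 12.8

L/D = 12.8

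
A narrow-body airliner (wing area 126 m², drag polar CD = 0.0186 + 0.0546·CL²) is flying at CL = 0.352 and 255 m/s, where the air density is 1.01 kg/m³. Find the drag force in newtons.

CD = 0.0186 + 0.0546 × 0.352² = 0.02537
D = ½ρv²S·CD = ½ × 1.01 × 255² × 126 × 0.02537 = 1.05×10^5 N

D = 1.05×10^5 N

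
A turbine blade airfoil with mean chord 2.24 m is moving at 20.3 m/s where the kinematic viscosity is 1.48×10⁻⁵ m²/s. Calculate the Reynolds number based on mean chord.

Re = 3.07×10^6

Re = v·c/ν = 20.3 × 2.24 / (1.48×10⁻⁵) = 3.07×10^6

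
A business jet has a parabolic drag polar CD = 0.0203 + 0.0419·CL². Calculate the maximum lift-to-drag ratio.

(L/D)max = 17.1

For CD = CD0 + K·CL², (L/D)max occurs at CL* = √(CD0/K) and equals 1/(2√(K·CD0)).
(L/D)max = 1/(2√(0.0419 × 0.0203)) = 1/(2 × 0.02916) = 17.1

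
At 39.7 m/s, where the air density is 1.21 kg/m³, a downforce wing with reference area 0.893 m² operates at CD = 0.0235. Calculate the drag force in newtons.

D = ½ρv²S·CD = ½ × 1.21 × 39.7² × 0.893 × 0.0235 = 20 N

D = 20 N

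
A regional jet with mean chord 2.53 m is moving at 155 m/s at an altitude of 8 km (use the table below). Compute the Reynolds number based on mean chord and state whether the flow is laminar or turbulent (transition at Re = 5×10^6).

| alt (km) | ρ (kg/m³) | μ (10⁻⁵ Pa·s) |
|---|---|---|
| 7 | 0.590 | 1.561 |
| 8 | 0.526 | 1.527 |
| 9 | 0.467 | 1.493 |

At 8 km, from the table: ρ = 0.526 kg/m³, μ = 1.527×10⁻⁵ Pa·s.
Re = ρ·v·c/μ = 0.526 × 155 × 2.53 / (1.527×10⁻⁵) = 1.35×10^7
Since 1.35×10^7 > 5×10^6, the flow is turbulent.

Re = 1.35×10^7 (turbulent)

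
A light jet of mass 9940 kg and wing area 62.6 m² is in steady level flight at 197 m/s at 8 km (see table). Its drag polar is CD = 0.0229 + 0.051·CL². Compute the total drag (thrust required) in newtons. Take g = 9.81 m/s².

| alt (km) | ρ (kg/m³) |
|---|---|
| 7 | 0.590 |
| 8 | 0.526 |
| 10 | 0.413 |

At 8 km, from the table: ρ = 0.526 kg/m³.
Level flight ⇒ L = W = m·g = 9940 × 9.81 = 97511 N.
Dynamic pressure q = 0.5 × 0.526 × 197² = 10210 Pa.
Required CL = L/(qS) = 97511/(10210·62.6) = 0.1526.
CD = 0.0229 + 0.051 × 0.1526² = 0.02409.
D = q·S·CD = 10210 × 62.6 × 0.02409 = 15390 N

D = 15400 N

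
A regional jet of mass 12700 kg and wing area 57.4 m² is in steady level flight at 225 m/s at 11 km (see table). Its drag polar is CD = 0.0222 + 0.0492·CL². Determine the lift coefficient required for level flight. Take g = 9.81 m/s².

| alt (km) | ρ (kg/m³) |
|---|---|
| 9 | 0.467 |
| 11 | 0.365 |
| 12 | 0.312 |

At 11 km, from the table: ρ = 0.365 kg/m³.
In steady level flight, lift balances weight: W = mg = 12700 × 9.81 = 1.2459×10^5 N.
Dynamic pressure q = 0.5 × 0.365 × 225² = 9239 Pa.
CL = 2W/(ρv²S) = 2×1.2459×10^5/(0.365×225²×57.4) = 0.2349.

CL = 0.235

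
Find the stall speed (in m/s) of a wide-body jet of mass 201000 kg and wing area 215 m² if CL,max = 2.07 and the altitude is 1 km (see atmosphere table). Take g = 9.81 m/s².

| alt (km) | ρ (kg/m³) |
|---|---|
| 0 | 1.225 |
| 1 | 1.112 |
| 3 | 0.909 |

At 1 km, from the table: ρ = 1.112 kg/m³.
Stall occurs when L = W at CL,max. W = mg = 201000 × 9.81 = 1.972×10^6 N.
From L = ½ρV²S·CL,max = W: V_stall = √(2W/(ρSCL,max)) = √(2·1.972×10^6/(1.112·215·2.07))
V_stall = √7969 = 89.3 m/s

V_stall = 89.3 m/s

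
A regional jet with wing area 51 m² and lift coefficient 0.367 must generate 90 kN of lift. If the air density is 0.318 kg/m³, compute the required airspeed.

L = ½ρv²S·CL ⇒ v = √(2L/(ρ·S·CL))
v = √(2 × 90000 / (0.318 × 51 × 0.367)) = √30240 = 174 m/s

v = 174 m/s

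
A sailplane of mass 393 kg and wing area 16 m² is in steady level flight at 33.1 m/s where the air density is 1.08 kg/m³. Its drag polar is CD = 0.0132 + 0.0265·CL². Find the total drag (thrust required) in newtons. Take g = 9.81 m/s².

D = 167 N

In steady level flight, lift balances weight: W = mg = 393 × 9.81 = 3855.3 N.
q = ½ρv² = ½ × 1.08 × 33.1² = 591.6 Pa.
Required CL = L/(qS) = 3855.3/(591.6·16) = 0.4073.
CD = 0.0132 + 0.0265 × 0.4073² = 0.0176.
D = q·S·CD = 591.6 × 16 × 0.0176 = 166.6 N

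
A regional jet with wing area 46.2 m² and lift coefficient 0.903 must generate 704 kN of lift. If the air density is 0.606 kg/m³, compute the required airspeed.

L = ½ρv²S·CL ⇒ v = √(2L/(ρ·S·CL))
v = √(2 × 7.04×10^5 / (0.606 × 46.2 × 0.903)) = √55690 = 236 m/s

v = 236 m/s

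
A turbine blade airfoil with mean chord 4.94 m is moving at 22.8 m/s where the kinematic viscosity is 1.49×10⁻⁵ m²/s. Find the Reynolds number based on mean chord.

Re = 7.56×10^6

Re = v·c/ν = 22.8 × 4.94 / (1.49×10⁻⁵) = 7.56×10^6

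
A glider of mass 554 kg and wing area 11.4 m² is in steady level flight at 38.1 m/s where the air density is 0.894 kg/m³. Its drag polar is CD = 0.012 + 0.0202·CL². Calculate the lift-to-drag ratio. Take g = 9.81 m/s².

L/D = 32.1

Level flight ⇒ L = W = m·g = 554 × 9.81 = 5434.7 N.
Dynamic pressure q = 0.5 × 0.894 × 38.1² = 648.9 Pa.
Required CL = L/(qS) = 5434.7/(648.9·11.4) = 0.7347.
CD = 0.012 + 0.0202 × 0.7347² = 0.0229.
L/D = CL/CD = 0.7347 / 0.0229 = 32.1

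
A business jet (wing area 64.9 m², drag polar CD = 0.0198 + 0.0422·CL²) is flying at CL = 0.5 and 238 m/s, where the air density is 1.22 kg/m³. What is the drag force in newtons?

CD = 0.0198 + 0.0422 × 0.5² = 0.03035
D = ½ρv²S·CD = ½ × 1.22 × 238² × 64.9 × 0.03035 = 68100 N

D = 68100 N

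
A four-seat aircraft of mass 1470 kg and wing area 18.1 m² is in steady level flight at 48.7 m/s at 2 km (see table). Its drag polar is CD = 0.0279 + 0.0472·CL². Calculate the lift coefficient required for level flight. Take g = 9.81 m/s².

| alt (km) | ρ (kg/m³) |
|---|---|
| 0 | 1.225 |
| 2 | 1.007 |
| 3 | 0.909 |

At 2 km, from the table: ρ = 1.007 kg/m³.
Level flight ⇒ L = W = m·g = 1470 × 9.81 = 14421 N.
Dynamic pressure q = 0.5 × 1.007 × 48.7² = 1194 Pa.
CL = 2W/(ρv²S) = 2×14421/(1.007×48.7²×18.1) = 0.6672.

CL = 0.667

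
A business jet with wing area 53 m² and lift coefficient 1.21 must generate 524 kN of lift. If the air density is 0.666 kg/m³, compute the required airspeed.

L = ½ρv²S·CL ⇒ v = √(2L/(ρ·S·CL))
v = √(2 × 5.24×10^5 / (0.666 × 53 × 1.21)) = √24540 = 157 m/s

v = 157 m/s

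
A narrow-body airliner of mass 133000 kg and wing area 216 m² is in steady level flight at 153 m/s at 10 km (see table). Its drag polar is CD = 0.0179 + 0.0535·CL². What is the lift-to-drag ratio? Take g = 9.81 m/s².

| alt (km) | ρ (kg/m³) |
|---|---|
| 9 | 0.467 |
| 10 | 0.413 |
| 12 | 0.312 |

At 10 km, from the table: ρ = 0.413 kg/m³.
Level flight ⇒ L = W = m·g = 133000 × 9.81 = 1.3047×10^6 N.
Dynamic pressure q = 0.5 × 0.413 × 153² = 4834 Pa.
Required CL = L/(qS) = 1.3047×10^6/(4834·216) = 1.25.
CD = 0.0179 + 0.0535 × 1.25² = 0.1014.
L/D = CL/CD = 1.25 / 0.1014 = 12.3

L/D = 12.3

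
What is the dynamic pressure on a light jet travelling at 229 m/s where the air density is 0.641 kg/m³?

q = ½ρv² = ½ × 0.641 × 229² = 16800 Pa

q = 16800 Pa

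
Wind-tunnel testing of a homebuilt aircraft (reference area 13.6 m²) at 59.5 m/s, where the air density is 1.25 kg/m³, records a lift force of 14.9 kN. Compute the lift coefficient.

CL = 0.495

From L = ½ρv²S·CL, rearranging gives CL = 2L/(ρv²S).
CL = 2 × 14900 / (1.25 × 59.5² × 13.6) = 0.495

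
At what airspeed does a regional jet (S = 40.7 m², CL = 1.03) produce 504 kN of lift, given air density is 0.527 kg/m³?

v = 214 m/s

L = ½ρv²S·CL ⇒ v = √(2L/(ρ·S·CL))
v = √(2 × 5.04×10^5 / (0.527 × 40.7 × 1.03)) = √45630 = 214 m/s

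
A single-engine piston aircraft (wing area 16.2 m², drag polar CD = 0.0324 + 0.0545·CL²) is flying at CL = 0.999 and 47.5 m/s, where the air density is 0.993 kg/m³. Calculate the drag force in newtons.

CD = 0.0324 + 0.0545 × 0.999² = 0.08679
D = ½ρv²S·CD = ½ × 0.993 × 47.5² × 16.2 × 0.08679 = 1580 N

D = 1580 N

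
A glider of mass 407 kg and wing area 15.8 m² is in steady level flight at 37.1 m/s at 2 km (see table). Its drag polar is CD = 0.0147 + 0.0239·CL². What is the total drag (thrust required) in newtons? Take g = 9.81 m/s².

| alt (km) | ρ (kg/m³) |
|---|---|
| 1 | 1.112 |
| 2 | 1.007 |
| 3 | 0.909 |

At 2 km, from the table: ρ = 1.007 kg/m³.
Level flight ⇒ L = W = m·g = 407 × 9.81 = 3992.7 N.
Dynamic pressure q = 0.5 × 1.007 × 37.1² = 693 Pa.
Required CL = L/(qS) = 3992.7/(693·15.8) = 0.3646.
CD = 0.0147 + 0.0239 × 0.3646² = 0.01788.
D = q·S·CD = 693 × 15.8 × 0.01788 = 195.8 N

D = 196 N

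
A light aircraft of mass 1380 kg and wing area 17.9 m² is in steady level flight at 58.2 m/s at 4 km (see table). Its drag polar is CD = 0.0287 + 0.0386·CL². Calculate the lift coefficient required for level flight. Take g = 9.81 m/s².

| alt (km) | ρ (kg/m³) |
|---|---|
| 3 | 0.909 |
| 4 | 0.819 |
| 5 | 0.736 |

At 4 km, from the table: ρ = 0.819 kg/m³.
Level flight ⇒ L = W = m·g = 1380 × 9.81 = 13538 N.
Dynamic pressure q = 0.5 × 0.819 × 58.2² = 1387 Pa.
CL = W/(q·S) = 13538 / (1387 × 17.9) = 0.5452.

CL = 0.545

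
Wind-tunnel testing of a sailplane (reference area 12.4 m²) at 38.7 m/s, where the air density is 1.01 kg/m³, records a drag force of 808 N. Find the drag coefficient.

From D = ½ρv²S·CD, rearranging gives CD = 2D/(ρv²S).
CD = 2 × 808 / (1.01 × 38.7² × 12.4) = 0.0862

CD = 0.0862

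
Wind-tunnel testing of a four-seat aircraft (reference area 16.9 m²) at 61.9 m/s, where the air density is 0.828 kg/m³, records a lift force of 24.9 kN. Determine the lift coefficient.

From L = ½ρv²S·CL, rearranging gives CL = 2L/(ρv²S).
CL = 2 × 24900 / (0.828 × 61.9² × 16.9) = 0.929

CL = 0.929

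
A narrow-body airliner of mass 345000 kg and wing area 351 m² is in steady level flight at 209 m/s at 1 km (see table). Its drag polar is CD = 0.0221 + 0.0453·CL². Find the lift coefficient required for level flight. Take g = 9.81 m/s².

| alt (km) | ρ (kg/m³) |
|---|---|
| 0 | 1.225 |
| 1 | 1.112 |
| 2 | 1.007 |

CL = 0.397

At 1 km, from the table: ρ = 1.112 kg/m³.
Level flight ⇒ L = W = m·g = 345000 × 9.81 = 3.3844×10^6 N.
q = ½ρv² = ½ × 1.112 × 209² = 24290 Pa.
CL = W/(q·S) = 3.3844×10^6 / (24290 × 351) = 0.397.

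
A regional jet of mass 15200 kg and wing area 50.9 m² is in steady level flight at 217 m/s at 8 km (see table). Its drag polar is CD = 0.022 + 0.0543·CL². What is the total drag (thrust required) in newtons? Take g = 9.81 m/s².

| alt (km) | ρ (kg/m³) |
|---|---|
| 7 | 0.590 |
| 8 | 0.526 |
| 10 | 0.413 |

At 8 km, from the table: ρ = 0.526 kg/m³.
Weight W = mg = 15200 × 9.81 = 1.4911×10^5 N; in level flight L = W.
q = ½ρv² = ½ × 0.526 × 217² = 12380 Pa.
Required CL = L/(qS) = 1.4911×10^5/(12380·50.9) = 0.2365.
CD = 0.022 + 0.0543 × 0.2365² = 0.02504.
D = q·S·CD = 12380 × 50.9 × 0.02504 = 15780 N

D = 15800 N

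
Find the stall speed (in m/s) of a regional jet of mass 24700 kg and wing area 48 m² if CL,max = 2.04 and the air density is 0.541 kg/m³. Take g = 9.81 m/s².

V_stall = 95.6 m/s

Stall occurs when L = W at CL,max. W = mg = 24700 × 9.81 = 2.423×10^5 N.
From L = ½ρV²S·CL,max = W: V_stall = √(2W/(ρSCL,max)) = √(2·2.423×10^5/(0.541·48·2.04))
V_stall = √9148 = 95.6 m/s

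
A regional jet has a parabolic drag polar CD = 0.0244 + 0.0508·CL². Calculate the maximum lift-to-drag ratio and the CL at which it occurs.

For CD = CD0 + K·CL², (L/D)max occurs at CL* = √(CD0/K) and equals 1/(2√(K·CD0)).
(L/D)max = 1/(2√(0.0508 × 0.0244)) = 1/(2 × 0.03521) = 14.2
CL* = √(0.0244/0.0508) = 0.693

(L/D)max = 14.2, at CL = 0.693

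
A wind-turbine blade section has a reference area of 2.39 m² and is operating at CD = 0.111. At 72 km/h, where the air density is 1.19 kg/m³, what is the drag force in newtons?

D = 63.1 N

Convert speed: v = 72 km/h ÷ 3.6 = 20 m/s.
D = ½ρv²S·CD = ½ × 1.19 × 20² × 2.39 × 0.111 = 63.1 N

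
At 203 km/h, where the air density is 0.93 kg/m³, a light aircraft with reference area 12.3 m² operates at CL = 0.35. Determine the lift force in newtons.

L = 6370 N

Convert speed: v = 203 km/h ÷ 3.6 = 56.39 m/s.
Dynamic pressure q = ½ρv² = ½ × 0.93 × 56.39² = 1479 Pa.
L = q·S·CL = 1479 × 12.3 × 0.35 = 6370 N ≈ 6.37 kN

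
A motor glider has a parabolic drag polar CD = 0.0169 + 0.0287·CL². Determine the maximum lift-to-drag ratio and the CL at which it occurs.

For CD = CD0 + K·CL², (L/D)max occurs at CL* = √(CD0/K) and equals 1/(2√(K·CD0)).
(L/D)max = 1/(2√(0.0287 × 0.0169)) = 1/(2 × 0.02202) = 22.7
CL* = √(0.0169/0.0287) = 0.767

(L/D)max = 22.7, at CL = 0.767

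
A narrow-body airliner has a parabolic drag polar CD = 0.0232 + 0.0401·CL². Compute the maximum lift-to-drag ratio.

For CD = CD0 + K·CL², (L/D)max occurs at CL* = √(CD0/K) and equals 1/(2√(K·CD0)).
(L/D)max = 1/(2√(0.0401 × 0.0232)) = 1/(2 × 0.0305) = 16.4

(L/D)max = 16.4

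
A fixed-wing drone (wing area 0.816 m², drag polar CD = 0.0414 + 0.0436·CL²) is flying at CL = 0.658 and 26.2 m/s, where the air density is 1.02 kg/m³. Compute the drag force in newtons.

D = 17.2 N

CD = 0.0414 + 0.0436 × 0.658² = 0.06028
D = ½ρv²S·CD = ½ × 1.02 × 26.2² × 0.816 × 0.06028 = 17.2 N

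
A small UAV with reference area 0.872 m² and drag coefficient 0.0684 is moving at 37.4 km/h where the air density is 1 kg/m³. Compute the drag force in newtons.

D = 3.22 N

Convert speed: v = 37.4 km/h ÷ 3.6 = 10.39 m/s.
D = ½ρv²S·CD = ½ × 1 × 10.39² × 0.872 × 0.0684 = 3.22 N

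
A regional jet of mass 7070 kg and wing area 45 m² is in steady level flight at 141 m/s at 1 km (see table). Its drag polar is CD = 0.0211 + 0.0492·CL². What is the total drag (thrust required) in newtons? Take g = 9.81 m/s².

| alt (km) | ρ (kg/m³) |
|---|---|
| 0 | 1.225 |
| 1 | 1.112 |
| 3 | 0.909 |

At 1 km, from the table: ρ = 1.112 kg/m³.
In steady level flight, lift balances weight: W = mg = 7070 × 9.81 = 69357 N.
q = ½ρv² = ½ × 1.112 × 141² = 11050 Pa.
CL = W/(q·S) = 69357 / (11050 × 45) = 0.1394.
CD = 0.0211 + 0.0492 × 0.1394² = 0.02206.
D = q·S·CD = 11050 × 45 × 0.02206 = 10970 N

D = 11000 N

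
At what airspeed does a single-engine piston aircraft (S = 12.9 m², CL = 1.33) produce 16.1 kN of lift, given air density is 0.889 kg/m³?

L = ½ρv²S·CL ⇒ v = √(2L/(ρ·S·CL))
v = √(2 × 16100 / (0.889 × 12.9 × 1.33)) = √2111 = 45.9 m/s

v = 45.9 m/s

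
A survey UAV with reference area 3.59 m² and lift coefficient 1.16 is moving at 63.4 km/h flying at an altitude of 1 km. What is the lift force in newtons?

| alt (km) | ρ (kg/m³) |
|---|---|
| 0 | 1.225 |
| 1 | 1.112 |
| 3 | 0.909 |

At 1 km, from the table: ρ = 1.112 kg/m³.
Convert speed: v = 63.4 km/h ÷ 3.6 = 17.61 m/s.
L = ½ρv²S·CL = ½ × 1.112 × 17.61² × 3.59 × 1.16 = 718 N

L = 718 N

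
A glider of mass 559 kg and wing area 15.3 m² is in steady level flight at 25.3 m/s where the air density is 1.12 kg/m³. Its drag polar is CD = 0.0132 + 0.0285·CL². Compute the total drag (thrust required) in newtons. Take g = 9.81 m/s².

D = 229 N

Weight W = mg = 559 × 9.81 = 5483.8 N; in level flight L = W.
q = ½ρv² = ½ × 1.12 × 25.3² = 358.5 Pa.
CL = W/(q·S) = 5483.8 / (358.5 × 15.3) = 0.9999.
CD = 0.0132 + 0.0285 × 0.9999² = 0.04169.
D = q·S·CD = 358.5 × 15.3 × 0.04169 = 228.7 N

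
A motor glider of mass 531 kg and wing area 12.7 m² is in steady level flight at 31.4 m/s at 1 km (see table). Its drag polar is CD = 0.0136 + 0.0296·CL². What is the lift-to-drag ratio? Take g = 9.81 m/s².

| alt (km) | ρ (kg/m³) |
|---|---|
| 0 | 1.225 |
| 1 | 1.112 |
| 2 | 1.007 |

At 1 km, from the table: ρ = 1.112 kg/m³.
In steady level flight, lift balances weight: W = mg = 531 × 9.81 = 5209.1 N.
q = ½ρv² = ½ × 1.112 × 31.4² = 548.2 Pa.
Required CL = L/(qS) = 5209.1/(548.2·12.7) = 0.7482.
CD = 0.0136 + 0.0296 × 0.7482² = 0.03017.
L/D = CL/CD = 0.7482 / 0.03017 = 24.8

L/D = 24.8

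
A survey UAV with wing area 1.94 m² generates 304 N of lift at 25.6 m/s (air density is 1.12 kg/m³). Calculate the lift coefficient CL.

From L = ½ρv²S·CL, rearranging gives CL = 2L/(ρv²S).
CL = 2 × 304 / (1.12 × 25.6² × 1.94) = 0.427

CL = 0.427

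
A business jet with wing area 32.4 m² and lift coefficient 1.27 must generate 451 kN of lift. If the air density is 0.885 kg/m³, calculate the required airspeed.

v = 157 m/s

L = ½ρv²S·CL ⇒ v = √(2L/(ρ·S·CL))
v = √(2 × 4.51×10^5 / (0.885 × 32.4 × 1.27)) = √24770 = 157 m/s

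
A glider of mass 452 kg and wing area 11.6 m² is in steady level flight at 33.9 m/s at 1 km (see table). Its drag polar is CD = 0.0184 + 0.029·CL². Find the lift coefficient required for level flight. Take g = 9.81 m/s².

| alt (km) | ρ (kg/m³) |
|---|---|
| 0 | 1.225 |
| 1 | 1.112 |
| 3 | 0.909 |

At 1 km, from the table: ρ = 1.112 kg/m³.
Level flight ⇒ L = W = m·g = 452 × 9.81 = 4434.1 N.
Dynamic pressure q = 0.5 × 1.112 × 33.9² = 639 Pa.
CL = W/(q·S) = 4434.1 / (639 × 11.6) = 0.5982.

CL = 0.598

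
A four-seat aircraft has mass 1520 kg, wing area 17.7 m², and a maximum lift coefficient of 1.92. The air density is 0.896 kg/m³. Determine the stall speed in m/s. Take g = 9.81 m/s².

Stall occurs when L = W at CL,max. W = mg = 1520 × 9.81 = 14910 N.
V_stall = √(2W/(ρ·S·CL,max)) = √(2 × 14910 / (0.896 × 17.7 × 1.92))
V_stall = √979.4 = 31.3 m/s

V_stall = 31.3 m/s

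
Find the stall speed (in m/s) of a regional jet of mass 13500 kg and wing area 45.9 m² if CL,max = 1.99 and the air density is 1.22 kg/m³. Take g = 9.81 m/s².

Stall occurs when L = W at CL,max. W = mg = 13500 × 9.81 = 1.324×10^5 N.
V_stall = √(2W/(ρ·S·CL,max)) = √(2 × 1.324×10^5 / (1.22 × 45.9 × 1.99))
V_stall = √2377 = 48.8 m/s

V_stall = 48.8 m/s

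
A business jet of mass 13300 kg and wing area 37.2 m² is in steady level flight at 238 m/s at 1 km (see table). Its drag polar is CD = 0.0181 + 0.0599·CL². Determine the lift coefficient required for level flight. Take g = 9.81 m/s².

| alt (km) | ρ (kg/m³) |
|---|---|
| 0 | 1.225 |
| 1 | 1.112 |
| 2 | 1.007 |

At 1 km, from the table: ρ = 1.112 kg/m³.
Weight W = mg = 13300 × 9.81 = 1.3047×10^5 N; in level flight L = W.
Dynamic pressure q = 0.5 × 1.112 × 238² = 31490 Pa.
CL = W/(q·S) = 1.3047×10^5 / (31490 × 37.2) = 0.1114.

CL = 0.111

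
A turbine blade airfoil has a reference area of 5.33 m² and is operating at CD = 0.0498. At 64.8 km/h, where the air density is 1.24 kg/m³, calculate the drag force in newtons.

D = 53.3 N

Convert speed: v = 64.8 km/h ÷ 3.6 = 18 m/s.
D = ½ρv²S·CD = ½ × 1.24 × 18² × 5.33 × 0.0498 = 53.3 N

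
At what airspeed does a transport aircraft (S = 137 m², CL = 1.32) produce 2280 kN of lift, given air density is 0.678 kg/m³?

L = ½ρv²S·CL ⇒ v = √(2L/(ρ·S·CL))
v = √(2 × 2.28×10^6 / (0.678 × 137 × 1.32)) = √37190 = 193 m/s

v = 193 m/s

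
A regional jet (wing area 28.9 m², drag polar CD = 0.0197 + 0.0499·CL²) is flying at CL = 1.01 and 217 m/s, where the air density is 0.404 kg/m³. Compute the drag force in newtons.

CD = 0.0197 + 0.0499 × 1.01² = 0.0706
D = ½ρv²S·CD = ½ × 0.404 × 217² × 28.9 × 0.0706 = 19400 N

D = 19400 N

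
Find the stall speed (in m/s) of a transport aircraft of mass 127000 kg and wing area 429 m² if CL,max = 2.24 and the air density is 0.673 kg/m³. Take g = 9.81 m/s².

V_stall = 62.1 m/s

At stall, lift equals weight: L = W = m·g = 127000 × 9.81 = 1.246×10^6 N.
V_stall = √(2W/(ρ·S·CL,max)) = √(2 × 1.246×10^6 / (0.673 × 429 × 2.24))
V_stall = √3853 = 62.1 m/s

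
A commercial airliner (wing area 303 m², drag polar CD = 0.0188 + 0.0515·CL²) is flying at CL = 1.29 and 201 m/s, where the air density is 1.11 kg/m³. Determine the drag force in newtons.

D = 7.1×10^5 N

CD = 0.0188 + 0.0515 × 1.29² = 0.1045
D = ½ρv²S·CD = ½ × 1.11 × 201² × 303 × 0.1045 = 7.1×10^5 N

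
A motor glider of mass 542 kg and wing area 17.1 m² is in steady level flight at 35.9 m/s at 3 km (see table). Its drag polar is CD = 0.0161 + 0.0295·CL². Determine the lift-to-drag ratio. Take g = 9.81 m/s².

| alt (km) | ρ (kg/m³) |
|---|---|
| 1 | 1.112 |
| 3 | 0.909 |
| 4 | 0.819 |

At 3 km, from the table: ρ = 0.909 kg/m³.
Level flight ⇒ L = W = m·g = 542 × 9.81 = 5317 N.
q = ½ρv² = ½ × 0.909 × 35.9² = 585.8 Pa.
CL = W/(q·S) = 5317 / (585.8 × 17.1) = 0.5308.
CD = 0.0161 + 0.0295 × 0.5308² = 0.02441.
L/D = CL/CD = 0.5308 / 0.02441 = 21.7

L/D = 21.7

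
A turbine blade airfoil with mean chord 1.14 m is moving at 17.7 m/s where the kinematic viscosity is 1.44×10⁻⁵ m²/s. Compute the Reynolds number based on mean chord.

Re = 1.4×10^6

Re = v·c/ν = 17.7 × 1.14 / (1.44×10⁻⁵) = 1.4×10^6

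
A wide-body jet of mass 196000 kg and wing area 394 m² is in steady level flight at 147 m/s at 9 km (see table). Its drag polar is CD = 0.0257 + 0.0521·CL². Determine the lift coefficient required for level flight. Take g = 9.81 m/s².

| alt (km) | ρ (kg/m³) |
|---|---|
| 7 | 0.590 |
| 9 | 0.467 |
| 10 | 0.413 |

At 9 km, from the table: ρ = 0.467 kg/m³.
Level flight ⇒ L = W = m·g = 196000 × 9.81 = 1.9228×10^6 N.
q = ½ρv² = ½ × 0.467 × 147² = 5046 Pa.
CL = 2W/(ρv²S) = 2×1.9228×10^6/(0.467×147²×394) = 0.9672.

CL = 0.967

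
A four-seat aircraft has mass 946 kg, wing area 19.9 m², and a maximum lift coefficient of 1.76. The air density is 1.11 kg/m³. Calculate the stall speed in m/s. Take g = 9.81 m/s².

V_stall = 21.8 m/s

Stall occurs when L = W at CL,max. W = mg = 946 × 9.81 = 9280 N.
From L = ½ρV²S·CL,max = W: V_stall = √(2W/(ρSCL,max)) = √(2·9280/(1.11·19.9·1.76))
V_stall = √477.4 = 21.8 m/s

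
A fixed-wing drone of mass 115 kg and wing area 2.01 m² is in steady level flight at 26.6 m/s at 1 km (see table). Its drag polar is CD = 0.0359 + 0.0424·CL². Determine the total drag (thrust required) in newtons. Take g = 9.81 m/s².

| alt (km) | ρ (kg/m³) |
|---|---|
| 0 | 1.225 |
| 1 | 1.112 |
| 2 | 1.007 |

D = 96.6 N

At 1 km, from the table: ρ = 1.112 kg/m³.
Weight W = mg = 115 × 9.81 = 1128.2 N; in level flight L = W.
Dynamic pressure q = 0.5 × 1.112 × 26.6² = 393.4 Pa.
CL = 2W/(ρv²S) = 2×1128.2/(1.112×26.6²×2.01) = 1.427.
CD = 0.0359 + 0.0424 × 1.427² = 0.1222.
D = q·S·CD = 393.4 × 2.01 × 0.1222 = 96.63 N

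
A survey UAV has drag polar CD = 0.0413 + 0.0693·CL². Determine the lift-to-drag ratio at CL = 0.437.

CD = 0.0413 + 0.0693 × 0.437² = 0.05453
L/D = CL/CD = 0.437 / 0.05453 = 8.01

L/D = 8.01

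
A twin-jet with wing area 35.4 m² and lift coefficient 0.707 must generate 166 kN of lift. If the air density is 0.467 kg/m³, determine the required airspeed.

L = ½ρv²S·CL ⇒ v = √(2L/(ρ·S·CL))
v = √(2 × 1.66×10^5 / (0.467 × 35.4 × 0.707)) = √28410 = 169 m/s

v = 169 m/s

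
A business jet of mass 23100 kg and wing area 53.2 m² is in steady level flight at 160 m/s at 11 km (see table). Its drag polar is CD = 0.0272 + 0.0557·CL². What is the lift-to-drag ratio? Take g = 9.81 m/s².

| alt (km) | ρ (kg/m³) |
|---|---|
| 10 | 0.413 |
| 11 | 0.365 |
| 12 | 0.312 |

At 11 km, from the table: ρ = 0.365 kg/m³.
In steady level flight, lift balances weight: W = mg = 23100 × 9.81 = 2.2661×10^5 N.
q = ½ρv² = ½ × 0.365 × 160² = 4672 Pa.
Required CL = L/(qS) = 2.2661×10^5/(4672·53.2) = 0.9117.
CD = 0.0272 + 0.0557 × 0.9117² = 0.0735.
L/D = CL/CD = 0.9117 / 0.0735 = 12.4

L/D = 12.4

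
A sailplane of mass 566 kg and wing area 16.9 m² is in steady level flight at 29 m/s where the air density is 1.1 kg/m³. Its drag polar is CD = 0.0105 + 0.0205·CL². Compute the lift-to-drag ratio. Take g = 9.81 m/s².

L/D = 34.1

In steady level flight, lift balances weight: W = mg = 566 × 9.81 = 5552.5 N.
Dynamic pressure q = 0.5 × 1.1 × 29² = 462.6 Pa.
Required CL = L/(qS) = 5552.5/(462.6·16.9) = 0.7103.
CD = 0.0105 + 0.0205 × 0.7103² = 0.02084.
L/D = CL/CD = 0.7103 / 0.02084 = 34.1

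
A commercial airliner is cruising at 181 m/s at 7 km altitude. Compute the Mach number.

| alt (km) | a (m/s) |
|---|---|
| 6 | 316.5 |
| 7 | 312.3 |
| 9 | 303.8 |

M = 0.58

At 7 km, from the table: a = 312.3 m/s.
M = v/a = 181 / 312.3 = 0.58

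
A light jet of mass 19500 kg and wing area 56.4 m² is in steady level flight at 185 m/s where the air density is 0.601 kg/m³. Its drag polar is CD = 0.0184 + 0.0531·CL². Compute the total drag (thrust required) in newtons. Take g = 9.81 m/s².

D = 14000 N

Level flight ⇒ L = W = m·g = 19500 × 9.81 = 1.913×10^5 N.
q = ½ρv² = ½ × 0.601 × 185² = 10280 Pa.
Required CL = L/(qS) = 1.913×10^5/(10280·56.4) = 0.3298.
CD = 0.0184 + 0.0531 × 0.3298² = 0.02418.
D = q·S·CD = 10280 × 56.4 × 0.02418 = 14020 N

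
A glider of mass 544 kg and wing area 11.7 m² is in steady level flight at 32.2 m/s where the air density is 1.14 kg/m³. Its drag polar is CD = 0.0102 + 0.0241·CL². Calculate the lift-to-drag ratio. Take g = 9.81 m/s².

In steady level flight, lift balances weight: W = mg = 544 × 9.81 = 5336.6 N.
q = ½ρv² = ½ × 1.14 × 32.2² = 591 Pa.
CL = 2W/(ρv²S) = 2×5336.6/(1.14×32.2²×11.7) = 0.7718.
CD = 0.0102 + 0.0241 × 0.7718² = 0.02456.
L/D = CL/CD = 0.7718 / 0.02456 = 31.4

L/D = 31.4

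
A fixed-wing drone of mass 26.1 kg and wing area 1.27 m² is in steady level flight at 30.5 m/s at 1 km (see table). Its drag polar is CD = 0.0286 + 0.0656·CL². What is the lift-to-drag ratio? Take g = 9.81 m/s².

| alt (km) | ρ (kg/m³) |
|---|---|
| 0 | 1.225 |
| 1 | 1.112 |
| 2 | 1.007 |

At 1 km, from the table: ρ = 1.112 kg/m³.
Level flight ⇒ L = W = m·g = 26.1 × 9.81 = 256.04 N.
q = ½ρv² = ½ × 1.112 × 30.5² = 517.2 Pa.
CL = 2W/(ρv²S) = 2×256.04/(1.112×30.5²×1.27) = 0.3898.
CD = 0.0286 + 0.0656 × 0.3898² = 0.03857.
L/D = CL/CD = 0.3898 / 0.03857 = 10.1

L/D = 10.1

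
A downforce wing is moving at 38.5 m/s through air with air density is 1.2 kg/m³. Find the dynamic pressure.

q = ½ρv² = ½ × 1.2 × 38.5² = 889 Pa

q = 889 Pa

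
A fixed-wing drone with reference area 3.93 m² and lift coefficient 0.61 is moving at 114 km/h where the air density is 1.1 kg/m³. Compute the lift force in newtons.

Convert speed: v = 114 km/h ÷ 3.6 = 31.67 m/s.
L = ½ρv²S·CL = ½ × 1.1 × 31.67² × 3.93 × 0.61 = 1320 N

L = 1320 N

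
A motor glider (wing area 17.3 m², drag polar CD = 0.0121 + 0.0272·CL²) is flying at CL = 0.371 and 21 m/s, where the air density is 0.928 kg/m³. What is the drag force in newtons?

CD = 0.0121 + 0.0272 × 0.371² = 0.01584
D = ½ρv²S·CD = ½ × 0.928 × 21² × 17.3 × 0.01584 = 56.1 N

D = 56.1 N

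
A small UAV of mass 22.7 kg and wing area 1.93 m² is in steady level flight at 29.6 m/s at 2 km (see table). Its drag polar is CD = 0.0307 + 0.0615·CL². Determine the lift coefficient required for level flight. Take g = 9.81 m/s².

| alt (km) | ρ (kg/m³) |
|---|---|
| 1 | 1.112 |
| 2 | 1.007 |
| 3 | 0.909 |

CL = 0.262

At 2 km, from the table: ρ = 1.007 kg/m³.
Weight W = mg = 22.7 × 9.81 = 222.69 N; in level flight L = W.
Dynamic pressure q = 0.5 × 1.007 × 29.6² = 441.1 Pa.
CL = W/(q·S) = 222.69 / (441.1 × 1.93) = 0.2615.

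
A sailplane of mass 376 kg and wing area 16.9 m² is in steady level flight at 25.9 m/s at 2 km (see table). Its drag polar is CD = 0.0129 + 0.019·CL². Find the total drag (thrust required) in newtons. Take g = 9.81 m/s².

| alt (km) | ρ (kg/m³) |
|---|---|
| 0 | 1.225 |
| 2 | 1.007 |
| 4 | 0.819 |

At 2 km, from the table: ρ = 1.007 kg/m³.
Weight W = mg = 376 × 9.81 = 3688.6 N; in level flight L = W.
q = ½ρv² = ½ × 1.007 × 25.9² = 337.8 Pa.
CL = 2W/(ρv²S) = 2×3688.6/(1.007×25.9²×16.9) = 0.6462.
CD = 0.0129 + 0.019 × 0.6462² = 0.02083.
D = q·S·CD = 337.8 × 16.9 × 0.02083 = 118.9 N

D = 119 N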